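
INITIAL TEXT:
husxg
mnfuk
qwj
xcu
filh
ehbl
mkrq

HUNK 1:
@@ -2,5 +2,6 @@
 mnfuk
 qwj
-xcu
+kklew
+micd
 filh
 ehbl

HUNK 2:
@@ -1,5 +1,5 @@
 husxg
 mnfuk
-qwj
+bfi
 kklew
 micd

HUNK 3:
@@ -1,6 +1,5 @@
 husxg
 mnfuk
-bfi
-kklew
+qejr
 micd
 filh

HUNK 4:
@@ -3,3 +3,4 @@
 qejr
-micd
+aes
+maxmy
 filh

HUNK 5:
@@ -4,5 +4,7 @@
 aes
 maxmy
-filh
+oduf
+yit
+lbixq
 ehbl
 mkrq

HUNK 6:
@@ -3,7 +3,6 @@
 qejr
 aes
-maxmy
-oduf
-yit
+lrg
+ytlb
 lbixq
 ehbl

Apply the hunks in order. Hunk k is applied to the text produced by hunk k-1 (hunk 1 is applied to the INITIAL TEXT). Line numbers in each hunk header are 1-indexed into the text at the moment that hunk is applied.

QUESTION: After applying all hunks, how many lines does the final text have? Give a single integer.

Hunk 1: at line 2 remove [xcu] add [kklew,micd] -> 8 lines: husxg mnfuk qwj kklew micd filh ehbl mkrq
Hunk 2: at line 1 remove [qwj] add [bfi] -> 8 lines: husxg mnfuk bfi kklew micd filh ehbl mkrq
Hunk 3: at line 1 remove [bfi,kklew] add [qejr] -> 7 lines: husxg mnfuk qejr micd filh ehbl mkrq
Hunk 4: at line 3 remove [micd] add [aes,maxmy] -> 8 lines: husxg mnfuk qejr aes maxmy filh ehbl mkrq
Hunk 5: at line 4 remove [filh] add [oduf,yit,lbixq] -> 10 lines: husxg mnfuk qejr aes maxmy oduf yit lbixq ehbl mkrq
Hunk 6: at line 3 remove [maxmy,oduf,yit] add [lrg,ytlb] -> 9 lines: husxg mnfuk qejr aes lrg ytlb lbixq ehbl mkrq
Final line count: 9

Answer: 9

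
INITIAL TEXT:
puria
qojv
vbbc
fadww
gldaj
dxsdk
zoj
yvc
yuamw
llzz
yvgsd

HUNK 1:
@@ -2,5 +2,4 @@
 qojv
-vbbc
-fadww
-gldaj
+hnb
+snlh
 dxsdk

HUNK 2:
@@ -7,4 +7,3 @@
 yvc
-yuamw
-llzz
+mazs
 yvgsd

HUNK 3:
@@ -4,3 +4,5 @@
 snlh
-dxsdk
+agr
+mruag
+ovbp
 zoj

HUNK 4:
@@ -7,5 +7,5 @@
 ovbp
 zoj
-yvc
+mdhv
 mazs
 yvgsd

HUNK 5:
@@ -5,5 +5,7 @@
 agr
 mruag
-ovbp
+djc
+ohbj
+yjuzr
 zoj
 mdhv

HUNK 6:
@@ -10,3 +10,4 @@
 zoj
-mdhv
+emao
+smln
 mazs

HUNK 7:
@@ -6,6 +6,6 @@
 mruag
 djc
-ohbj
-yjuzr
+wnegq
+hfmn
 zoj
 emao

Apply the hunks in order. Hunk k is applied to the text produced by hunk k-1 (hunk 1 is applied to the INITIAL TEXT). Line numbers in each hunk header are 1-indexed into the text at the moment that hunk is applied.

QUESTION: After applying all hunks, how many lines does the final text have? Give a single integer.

Hunk 1: at line 2 remove [vbbc,fadww,gldaj] add [hnb,snlh] -> 10 lines: puria qojv hnb snlh dxsdk zoj yvc yuamw llzz yvgsd
Hunk 2: at line 7 remove [yuamw,llzz] add [mazs] -> 9 lines: puria qojv hnb snlh dxsdk zoj yvc mazs yvgsd
Hunk 3: at line 4 remove [dxsdk] add [agr,mruag,ovbp] -> 11 lines: puria qojv hnb snlh agr mruag ovbp zoj yvc mazs yvgsd
Hunk 4: at line 7 remove [yvc] add [mdhv] -> 11 lines: puria qojv hnb snlh agr mruag ovbp zoj mdhv mazs yvgsd
Hunk 5: at line 5 remove [ovbp] add [djc,ohbj,yjuzr] -> 13 lines: puria qojv hnb snlh agr mruag djc ohbj yjuzr zoj mdhv mazs yvgsd
Hunk 6: at line 10 remove [mdhv] add [emao,smln] -> 14 lines: puria qojv hnb snlh agr mruag djc ohbj yjuzr zoj emao smln mazs yvgsd
Hunk 7: at line 6 remove [ohbj,yjuzr] add [wnegq,hfmn] -> 14 lines: puria qojv hnb snlh agr mruag djc wnegq hfmn zoj emao smln mazs yvgsd
Final line count: 14

Answer: 14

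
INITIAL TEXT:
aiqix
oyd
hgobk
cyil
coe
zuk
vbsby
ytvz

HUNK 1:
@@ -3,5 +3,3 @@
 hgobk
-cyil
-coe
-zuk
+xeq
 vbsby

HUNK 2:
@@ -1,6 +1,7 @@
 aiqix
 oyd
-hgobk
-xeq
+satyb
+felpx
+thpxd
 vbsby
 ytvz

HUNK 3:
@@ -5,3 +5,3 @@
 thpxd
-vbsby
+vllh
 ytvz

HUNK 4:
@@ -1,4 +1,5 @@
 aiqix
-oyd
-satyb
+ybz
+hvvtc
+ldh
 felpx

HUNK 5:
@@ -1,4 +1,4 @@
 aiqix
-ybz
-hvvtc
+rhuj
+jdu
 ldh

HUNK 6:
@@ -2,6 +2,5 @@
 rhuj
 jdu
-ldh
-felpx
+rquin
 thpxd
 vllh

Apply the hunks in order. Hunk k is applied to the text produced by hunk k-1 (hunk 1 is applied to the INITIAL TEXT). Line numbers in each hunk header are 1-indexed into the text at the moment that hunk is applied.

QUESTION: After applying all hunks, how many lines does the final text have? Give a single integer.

Answer: 7

Derivation:
Hunk 1: at line 3 remove [cyil,coe,zuk] add [xeq] -> 6 lines: aiqix oyd hgobk xeq vbsby ytvz
Hunk 2: at line 1 remove [hgobk,xeq] add [satyb,felpx,thpxd] -> 7 lines: aiqix oyd satyb felpx thpxd vbsby ytvz
Hunk 3: at line 5 remove [vbsby] add [vllh] -> 7 lines: aiqix oyd satyb felpx thpxd vllh ytvz
Hunk 4: at line 1 remove [oyd,satyb] add [ybz,hvvtc,ldh] -> 8 lines: aiqix ybz hvvtc ldh felpx thpxd vllh ytvz
Hunk 5: at line 1 remove [ybz,hvvtc] add [rhuj,jdu] -> 8 lines: aiqix rhuj jdu ldh felpx thpxd vllh ytvz
Hunk 6: at line 2 remove [ldh,felpx] add [rquin] -> 7 lines: aiqix rhuj jdu rquin thpxd vllh ytvz
Final line count: 7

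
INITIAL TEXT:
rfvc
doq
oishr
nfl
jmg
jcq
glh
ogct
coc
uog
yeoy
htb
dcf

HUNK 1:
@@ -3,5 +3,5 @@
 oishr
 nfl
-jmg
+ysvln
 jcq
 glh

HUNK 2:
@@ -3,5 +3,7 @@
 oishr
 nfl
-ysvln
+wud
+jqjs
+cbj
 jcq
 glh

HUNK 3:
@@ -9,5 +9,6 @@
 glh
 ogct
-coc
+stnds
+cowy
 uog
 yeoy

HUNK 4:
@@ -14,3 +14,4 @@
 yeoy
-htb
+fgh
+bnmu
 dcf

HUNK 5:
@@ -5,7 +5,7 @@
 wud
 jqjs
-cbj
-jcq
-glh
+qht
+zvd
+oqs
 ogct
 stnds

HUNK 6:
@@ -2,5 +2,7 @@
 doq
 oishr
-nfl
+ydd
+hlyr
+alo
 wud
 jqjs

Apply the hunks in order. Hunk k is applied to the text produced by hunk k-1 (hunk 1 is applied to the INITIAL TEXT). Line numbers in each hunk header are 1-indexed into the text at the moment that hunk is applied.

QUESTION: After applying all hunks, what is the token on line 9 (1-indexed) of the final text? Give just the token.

Hunk 1: at line 3 remove [jmg] add [ysvln] -> 13 lines: rfvc doq oishr nfl ysvln jcq glh ogct coc uog yeoy htb dcf
Hunk 2: at line 3 remove [ysvln] add [wud,jqjs,cbj] -> 15 lines: rfvc doq oishr nfl wud jqjs cbj jcq glh ogct coc uog yeoy htb dcf
Hunk 3: at line 9 remove [coc] add [stnds,cowy] -> 16 lines: rfvc doq oishr nfl wud jqjs cbj jcq glh ogct stnds cowy uog yeoy htb dcf
Hunk 4: at line 14 remove [htb] add [fgh,bnmu] -> 17 lines: rfvc doq oishr nfl wud jqjs cbj jcq glh ogct stnds cowy uog yeoy fgh bnmu dcf
Hunk 5: at line 5 remove [cbj,jcq,glh] add [qht,zvd,oqs] -> 17 lines: rfvc doq oishr nfl wud jqjs qht zvd oqs ogct stnds cowy uog yeoy fgh bnmu dcf
Hunk 6: at line 2 remove [nfl] add [ydd,hlyr,alo] -> 19 lines: rfvc doq oishr ydd hlyr alo wud jqjs qht zvd oqs ogct stnds cowy uog yeoy fgh bnmu dcf
Final line 9: qht

Answer: qht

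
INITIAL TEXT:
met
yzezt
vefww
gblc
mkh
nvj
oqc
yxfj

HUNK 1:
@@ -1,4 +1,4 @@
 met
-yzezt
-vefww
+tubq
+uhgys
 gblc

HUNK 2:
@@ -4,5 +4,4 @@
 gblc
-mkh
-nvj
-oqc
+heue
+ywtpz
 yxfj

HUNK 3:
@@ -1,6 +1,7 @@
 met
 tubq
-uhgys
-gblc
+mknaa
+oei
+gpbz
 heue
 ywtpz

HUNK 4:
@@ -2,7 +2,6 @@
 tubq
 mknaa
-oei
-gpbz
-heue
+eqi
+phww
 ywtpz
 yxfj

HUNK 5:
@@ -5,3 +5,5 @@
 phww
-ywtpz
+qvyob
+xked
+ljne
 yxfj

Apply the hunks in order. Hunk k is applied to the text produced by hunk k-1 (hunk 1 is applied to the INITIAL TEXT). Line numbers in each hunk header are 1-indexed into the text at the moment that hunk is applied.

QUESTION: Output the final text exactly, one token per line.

Hunk 1: at line 1 remove [yzezt,vefww] add [tubq,uhgys] -> 8 lines: met tubq uhgys gblc mkh nvj oqc yxfj
Hunk 2: at line 4 remove [mkh,nvj,oqc] add [heue,ywtpz] -> 7 lines: met tubq uhgys gblc heue ywtpz yxfj
Hunk 3: at line 1 remove [uhgys,gblc] add [mknaa,oei,gpbz] -> 8 lines: met tubq mknaa oei gpbz heue ywtpz yxfj
Hunk 4: at line 2 remove [oei,gpbz,heue] add [eqi,phww] -> 7 lines: met tubq mknaa eqi phww ywtpz yxfj
Hunk 5: at line 5 remove [ywtpz] add [qvyob,xked,ljne] -> 9 lines: met tubq mknaa eqi phww qvyob xked ljne yxfj

Answer: met
tubq
mknaa
eqi
phww
qvyob
xked
ljne
yxfj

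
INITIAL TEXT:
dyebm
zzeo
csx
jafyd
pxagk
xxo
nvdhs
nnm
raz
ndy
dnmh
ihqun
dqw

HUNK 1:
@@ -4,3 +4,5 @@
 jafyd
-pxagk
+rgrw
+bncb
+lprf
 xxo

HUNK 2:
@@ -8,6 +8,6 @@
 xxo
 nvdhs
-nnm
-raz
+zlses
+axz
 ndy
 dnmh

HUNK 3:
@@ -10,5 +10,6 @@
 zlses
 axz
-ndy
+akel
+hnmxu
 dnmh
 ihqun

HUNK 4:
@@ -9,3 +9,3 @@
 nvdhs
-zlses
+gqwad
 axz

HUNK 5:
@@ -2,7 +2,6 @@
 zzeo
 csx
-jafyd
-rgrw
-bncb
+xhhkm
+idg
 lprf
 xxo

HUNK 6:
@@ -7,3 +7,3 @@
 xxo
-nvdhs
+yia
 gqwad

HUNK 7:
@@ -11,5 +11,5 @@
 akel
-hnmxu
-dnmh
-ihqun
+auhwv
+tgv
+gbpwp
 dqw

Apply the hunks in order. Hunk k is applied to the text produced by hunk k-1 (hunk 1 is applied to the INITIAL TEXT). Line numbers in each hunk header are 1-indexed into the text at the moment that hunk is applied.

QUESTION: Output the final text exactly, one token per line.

Answer: dyebm
zzeo
csx
xhhkm
idg
lprf
xxo
yia
gqwad
axz
akel
auhwv
tgv
gbpwp
dqw

Derivation:
Hunk 1: at line 4 remove [pxagk] add [rgrw,bncb,lprf] -> 15 lines: dyebm zzeo csx jafyd rgrw bncb lprf xxo nvdhs nnm raz ndy dnmh ihqun dqw
Hunk 2: at line 8 remove [nnm,raz] add [zlses,axz] -> 15 lines: dyebm zzeo csx jafyd rgrw bncb lprf xxo nvdhs zlses axz ndy dnmh ihqun dqw
Hunk 3: at line 10 remove [ndy] add [akel,hnmxu] -> 16 lines: dyebm zzeo csx jafyd rgrw bncb lprf xxo nvdhs zlses axz akel hnmxu dnmh ihqun dqw
Hunk 4: at line 9 remove [zlses] add [gqwad] -> 16 lines: dyebm zzeo csx jafyd rgrw bncb lprf xxo nvdhs gqwad axz akel hnmxu dnmh ihqun dqw
Hunk 5: at line 2 remove [jafyd,rgrw,bncb] add [xhhkm,idg] -> 15 lines: dyebm zzeo csx xhhkm idg lprf xxo nvdhs gqwad axz akel hnmxu dnmh ihqun dqw
Hunk 6: at line 7 remove [nvdhs] add [yia] -> 15 lines: dyebm zzeo csx xhhkm idg lprf xxo yia gqwad axz akel hnmxu dnmh ihqun dqw
Hunk 7: at line 11 remove [hnmxu,dnmh,ihqun] add [auhwv,tgv,gbpwp] -> 15 lines: dyebm zzeo csx xhhkm idg lprf xxo yia gqwad axz akel auhwv tgv gbpwp dqw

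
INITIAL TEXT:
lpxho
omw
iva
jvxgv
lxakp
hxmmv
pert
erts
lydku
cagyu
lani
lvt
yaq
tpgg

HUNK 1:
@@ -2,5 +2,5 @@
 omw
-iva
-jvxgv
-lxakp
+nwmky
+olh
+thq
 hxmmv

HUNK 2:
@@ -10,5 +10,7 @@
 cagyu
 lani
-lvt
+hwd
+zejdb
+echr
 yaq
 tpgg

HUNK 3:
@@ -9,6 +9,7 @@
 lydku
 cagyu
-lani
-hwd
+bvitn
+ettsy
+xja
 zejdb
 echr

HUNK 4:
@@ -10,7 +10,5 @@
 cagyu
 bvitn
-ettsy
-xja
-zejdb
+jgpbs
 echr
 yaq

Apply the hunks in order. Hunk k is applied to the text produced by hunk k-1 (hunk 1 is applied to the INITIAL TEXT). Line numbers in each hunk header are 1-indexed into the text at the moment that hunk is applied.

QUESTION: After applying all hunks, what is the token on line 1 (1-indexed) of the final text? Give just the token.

Answer: lpxho

Derivation:
Hunk 1: at line 2 remove [iva,jvxgv,lxakp] add [nwmky,olh,thq] -> 14 lines: lpxho omw nwmky olh thq hxmmv pert erts lydku cagyu lani lvt yaq tpgg
Hunk 2: at line 10 remove [lvt] add [hwd,zejdb,echr] -> 16 lines: lpxho omw nwmky olh thq hxmmv pert erts lydku cagyu lani hwd zejdb echr yaq tpgg
Hunk 3: at line 9 remove [lani,hwd] add [bvitn,ettsy,xja] -> 17 lines: lpxho omw nwmky olh thq hxmmv pert erts lydku cagyu bvitn ettsy xja zejdb echr yaq tpgg
Hunk 4: at line 10 remove [ettsy,xja,zejdb] add [jgpbs] -> 15 lines: lpxho omw nwmky olh thq hxmmv pert erts lydku cagyu bvitn jgpbs echr yaq tpgg
Final line 1: lpxho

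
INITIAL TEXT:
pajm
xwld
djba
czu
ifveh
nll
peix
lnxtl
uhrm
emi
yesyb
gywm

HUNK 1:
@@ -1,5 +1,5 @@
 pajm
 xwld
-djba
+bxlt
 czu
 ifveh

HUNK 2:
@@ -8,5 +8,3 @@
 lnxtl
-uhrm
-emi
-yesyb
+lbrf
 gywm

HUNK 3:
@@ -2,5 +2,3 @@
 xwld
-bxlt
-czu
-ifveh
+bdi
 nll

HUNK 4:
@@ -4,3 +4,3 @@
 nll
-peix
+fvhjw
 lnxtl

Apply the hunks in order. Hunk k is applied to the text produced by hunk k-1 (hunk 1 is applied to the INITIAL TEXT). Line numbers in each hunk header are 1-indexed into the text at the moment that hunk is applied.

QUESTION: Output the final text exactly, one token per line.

Hunk 1: at line 1 remove [djba] add [bxlt] -> 12 lines: pajm xwld bxlt czu ifveh nll peix lnxtl uhrm emi yesyb gywm
Hunk 2: at line 8 remove [uhrm,emi,yesyb] add [lbrf] -> 10 lines: pajm xwld bxlt czu ifveh nll peix lnxtl lbrf gywm
Hunk 3: at line 2 remove [bxlt,czu,ifveh] add [bdi] -> 8 lines: pajm xwld bdi nll peix lnxtl lbrf gywm
Hunk 4: at line 4 remove [peix] add [fvhjw] -> 8 lines: pajm xwld bdi nll fvhjw lnxtl lbrf gywm

Answer: pajm
xwld
bdi
nll
fvhjw
lnxtl
lbrf
gywm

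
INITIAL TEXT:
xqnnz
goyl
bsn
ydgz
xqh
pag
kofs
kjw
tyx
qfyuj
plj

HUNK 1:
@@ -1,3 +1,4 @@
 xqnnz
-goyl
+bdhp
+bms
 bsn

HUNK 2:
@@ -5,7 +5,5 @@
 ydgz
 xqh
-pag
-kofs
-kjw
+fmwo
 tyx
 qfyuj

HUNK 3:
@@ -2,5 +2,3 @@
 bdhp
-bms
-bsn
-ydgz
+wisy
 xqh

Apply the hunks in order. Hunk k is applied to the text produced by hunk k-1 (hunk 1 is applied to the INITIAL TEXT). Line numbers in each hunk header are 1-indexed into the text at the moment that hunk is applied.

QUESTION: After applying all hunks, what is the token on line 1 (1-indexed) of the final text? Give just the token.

Hunk 1: at line 1 remove [goyl] add [bdhp,bms] -> 12 lines: xqnnz bdhp bms bsn ydgz xqh pag kofs kjw tyx qfyuj plj
Hunk 2: at line 5 remove [pag,kofs,kjw] add [fmwo] -> 10 lines: xqnnz bdhp bms bsn ydgz xqh fmwo tyx qfyuj plj
Hunk 3: at line 2 remove [bms,bsn,ydgz] add [wisy] -> 8 lines: xqnnz bdhp wisy xqh fmwo tyx qfyuj plj
Final line 1: xqnnz

Answer: xqnnz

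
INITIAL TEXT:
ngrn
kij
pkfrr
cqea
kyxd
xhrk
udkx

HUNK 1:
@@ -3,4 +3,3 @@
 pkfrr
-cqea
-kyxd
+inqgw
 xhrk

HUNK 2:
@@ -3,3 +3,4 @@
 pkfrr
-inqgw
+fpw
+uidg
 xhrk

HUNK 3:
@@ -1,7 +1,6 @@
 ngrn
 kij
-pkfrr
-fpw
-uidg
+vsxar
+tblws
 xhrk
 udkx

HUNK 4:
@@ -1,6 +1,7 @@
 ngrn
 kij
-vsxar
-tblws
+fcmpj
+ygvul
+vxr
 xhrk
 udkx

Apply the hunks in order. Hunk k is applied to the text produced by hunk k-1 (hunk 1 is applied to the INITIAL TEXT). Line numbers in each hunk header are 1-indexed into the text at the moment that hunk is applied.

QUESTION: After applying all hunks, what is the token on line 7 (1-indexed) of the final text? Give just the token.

Hunk 1: at line 3 remove [cqea,kyxd] add [inqgw] -> 6 lines: ngrn kij pkfrr inqgw xhrk udkx
Hunk 2: at line 3 remove [inqgw] add [fpw,uidg] -> 7 lines: ngrn kij pkfrr fpw uidg xhrk udkx
Hunk 3: at line 1 remove [pkfrr,fpw,uidg] add [vsxar,tblws] -> 6 lines: ngrn kij vsxar tblws xhrk udkx
Hunk 4: at line 1 remove [vsxar,tblws] add [fcmpj,ygvul,vxr] -> 7 lines: ngrn kij fcmpj ygvul vxr xhrk udkx
Final line 7: udkx

Answer: udkx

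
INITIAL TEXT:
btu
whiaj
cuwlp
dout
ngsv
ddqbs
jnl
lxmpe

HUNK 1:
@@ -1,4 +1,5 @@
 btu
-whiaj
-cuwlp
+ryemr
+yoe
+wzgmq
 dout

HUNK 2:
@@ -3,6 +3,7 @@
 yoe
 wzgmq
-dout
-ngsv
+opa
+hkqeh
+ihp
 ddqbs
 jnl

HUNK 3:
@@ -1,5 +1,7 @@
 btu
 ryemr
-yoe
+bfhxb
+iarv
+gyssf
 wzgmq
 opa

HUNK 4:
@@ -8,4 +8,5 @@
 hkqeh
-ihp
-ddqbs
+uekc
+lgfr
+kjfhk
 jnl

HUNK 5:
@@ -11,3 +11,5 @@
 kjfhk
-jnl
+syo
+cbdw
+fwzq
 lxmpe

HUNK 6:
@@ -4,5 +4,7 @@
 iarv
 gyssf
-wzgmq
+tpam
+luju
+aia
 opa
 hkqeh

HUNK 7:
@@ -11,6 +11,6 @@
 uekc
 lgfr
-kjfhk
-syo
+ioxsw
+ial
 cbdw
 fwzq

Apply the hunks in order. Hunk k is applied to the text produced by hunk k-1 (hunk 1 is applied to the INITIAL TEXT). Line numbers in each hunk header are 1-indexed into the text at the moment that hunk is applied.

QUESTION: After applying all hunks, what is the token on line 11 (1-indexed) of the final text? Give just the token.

Hunk 1: at line 1 remove [whiaj,cuwlp] add [ryemr,yoe,wzgmq] -> 9 lines: btu ryemr yoe wzgmq dout ngsv ddqbs jnl lxmpe
Hunk 2: at line 3 remove [dout,ngsv] add [opa,hkqeh,ihp] -> 10 lines: btu ryemr yoe wzgmq opa hkqeh ihp ddqbs jnl lxmpe
Hunk 3: at line 1 remove [yoe] add [bfhxb,iarv,gyssf] -> 12 lines: btu ryemr bfhxb iarv gyssf wzgmq opa hkqeh ihp ddqbs jnl lxmpe
Hunk 4: at line 8 remove [ihp,ddqbs] add [uekc,lgfr,kjfhk] -> 13 lines: btu ryemr bfhxb iarv gyssf wzgmq opa hkqeh uekc lgfr kjfhk jnl lxmpe
Hunk 5: at line 11 remove [jnl] add [syo,cbdw,fwzq] -> 15 lines: btu ryemr bfhxb iarv gyssf wzgmq opa hkqeh uekc lgfr kjfhk syo cbdw fwzq lxmpe
Hunk 6: at line 4 remove [wzgmq] add [tpam,luju,aia] -> 17 lines: btu ryemr bfhxb iarv gyssf tpam luju aia opa hkqeh uekc lgfr kjfhk syo cbdw fwzq lxmpe
Hunk 7: at line 11 remove [kjfhk,syo] add [ioxsw,ial] -> 17 lines: btu ryemr bfhxb iarv gyssf tpam luju aia opa hkqeh uekc lgfr ioxsw ial cbdw fwzq lxmpe
Final line 11: uekc

Answer: uekc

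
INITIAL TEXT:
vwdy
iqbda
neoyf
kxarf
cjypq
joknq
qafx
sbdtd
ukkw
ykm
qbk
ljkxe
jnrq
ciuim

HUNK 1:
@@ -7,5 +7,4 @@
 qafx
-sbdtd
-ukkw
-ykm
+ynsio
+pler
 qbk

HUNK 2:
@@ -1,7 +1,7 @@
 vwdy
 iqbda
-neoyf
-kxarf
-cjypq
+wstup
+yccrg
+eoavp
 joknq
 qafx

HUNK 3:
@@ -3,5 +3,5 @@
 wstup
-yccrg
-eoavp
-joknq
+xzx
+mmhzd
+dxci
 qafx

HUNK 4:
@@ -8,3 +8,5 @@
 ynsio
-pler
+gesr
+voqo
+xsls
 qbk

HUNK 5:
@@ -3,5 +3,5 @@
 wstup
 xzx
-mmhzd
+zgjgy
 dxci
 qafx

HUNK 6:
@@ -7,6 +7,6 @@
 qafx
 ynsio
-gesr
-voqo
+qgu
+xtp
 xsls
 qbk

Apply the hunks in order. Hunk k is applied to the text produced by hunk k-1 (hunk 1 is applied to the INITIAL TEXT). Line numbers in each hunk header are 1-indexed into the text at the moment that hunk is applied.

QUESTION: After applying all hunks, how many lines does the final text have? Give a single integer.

Hunk 1: at line 7 remove [sbdtd,ukkw,ykm] add [ynsio,pler] -> 13 lines: vwdy iqbda neoyf kxarf cjypq joknq qafx ynsio pler qbk ljkxe jnrq ciuim
Hunk 2: at line 1 remove [neoyf,kxarf,cjypq] add [wstup,yccrg,eoavp] -> 13 lines: vwdy iqbda wstup yccrg eoavp joknq qafx ynsio pler qbk ljkxe jnrq ciuim
Hunk 3: at line 3 remove [yccrg,eoavp,joknq] add [xzx,mmhzd,dxci] -> 13 lines: vwdy iqbda wstup xzx mmhzd dxci qafx ynsio pler qbk ljkxe jnrq ciuim
Hunk 4: at line 8 remove [pler] add [gesr,voqo,xsls] -> 15 lines: vwdy iqbda wstup xzx mmhzd dxci qafx ynsio gesr voqo xsls qbk ljkxe jnrq ciuim
Hunk 5: at line 3 remove [mmhzd] add [zgjgy] -> 15 lines: vwdy iqbda wstup xzx zgjgy dxci qafx ynsio gesr voqo xsls qbk ljkxe jnrq ciuim
Hunk 6: at line 7 remove [gesr,voqo] add [qgu,xtp] -> 15 lines: vwdy iqbda wstup xzx zgjgy dxci qafx ynsio qgu xtp xsls qbk ljkxe jnrq ciuim
Final line count: 15

Answer: 15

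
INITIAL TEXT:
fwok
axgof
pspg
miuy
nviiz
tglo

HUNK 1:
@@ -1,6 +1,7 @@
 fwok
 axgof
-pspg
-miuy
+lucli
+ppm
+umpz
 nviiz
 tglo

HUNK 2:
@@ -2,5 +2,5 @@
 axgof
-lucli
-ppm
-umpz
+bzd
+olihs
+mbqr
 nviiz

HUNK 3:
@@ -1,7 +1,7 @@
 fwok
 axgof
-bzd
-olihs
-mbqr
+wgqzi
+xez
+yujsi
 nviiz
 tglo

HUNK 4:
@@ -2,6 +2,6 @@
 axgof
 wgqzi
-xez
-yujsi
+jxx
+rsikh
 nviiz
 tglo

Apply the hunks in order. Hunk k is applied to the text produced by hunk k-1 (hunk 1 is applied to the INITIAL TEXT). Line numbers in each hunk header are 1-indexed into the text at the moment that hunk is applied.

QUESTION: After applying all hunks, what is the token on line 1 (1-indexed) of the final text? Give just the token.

Answer: fwok

Derivation:
Hunk 1: at line 1 remove [pspg,miuy] add [lucli,ppm,umpz] -> 7 lines: fwok axgof lucli ppm umpz nviiz tglo
Hunk 2: at line 2 remove [lucli,ppm,umpz] add [bzd,olihs,mbqr] -> 7 lines: fwok axgof bzd olihs mbqr nviiz tglo
Hunk 3: at line 1 remove [bzd,olihs,mbqr] add [wgqzi,xez,yujsi] -> 7 lines: fwok axgof wgqzi xez yujsi nviiz tglo
Hunk 4: at line 2 remove [xez,yujsi] add [jxx,rsikh] -> 7 lines: fwok axgof wgqzi jxx rsikh nviiz tglo
Final line 1: fwok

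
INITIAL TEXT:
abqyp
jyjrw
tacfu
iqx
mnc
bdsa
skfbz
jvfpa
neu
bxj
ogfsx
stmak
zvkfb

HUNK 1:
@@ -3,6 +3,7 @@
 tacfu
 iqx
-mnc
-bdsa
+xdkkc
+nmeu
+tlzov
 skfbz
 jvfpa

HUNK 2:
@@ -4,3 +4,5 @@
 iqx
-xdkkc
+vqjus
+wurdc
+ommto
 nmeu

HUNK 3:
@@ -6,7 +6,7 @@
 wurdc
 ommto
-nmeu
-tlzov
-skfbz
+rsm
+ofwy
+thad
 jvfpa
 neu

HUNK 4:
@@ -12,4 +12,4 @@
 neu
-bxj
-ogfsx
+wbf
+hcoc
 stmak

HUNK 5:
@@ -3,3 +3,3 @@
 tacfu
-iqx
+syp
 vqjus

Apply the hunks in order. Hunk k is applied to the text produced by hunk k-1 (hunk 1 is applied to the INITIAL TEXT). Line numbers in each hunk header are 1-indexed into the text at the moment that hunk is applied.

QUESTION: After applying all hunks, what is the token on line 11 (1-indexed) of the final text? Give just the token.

Hunk 1: at line 3 remove [mnc,bdsa] add [xdkkc,nmeu,tlzov] -> 14 lines: abqyp jyjrw tacfu iqx xdkkc nmeu tlzov skfbz jvfpa neu bxj ogfsx stmak zvkfb
Hunk 2: at line 4 remove [xdkkc] add [vqjus,wurdc,ommto] -> 16 lines: abqyp jyjrw tacfu iqx vqjus wurdc ommto nmeu tlzov skfbz jvfpa neu bxj ogfsx stmak zvkfb
Hunk 3: at line 6 remove [nmeu,tlzov,skfbz] add [rsm,ofwy,thad] -> 16 lines: abqyp jyjrw tacfu iqx vqjus wurdc ommto rsm ofwy thad jvfpa neu bxj ogfsx stmak zvkfb
Hunk 4: at line 12 remove [bxj,ogfsx] add [wbf,hcoc] -> 16 lines: abqyp jyjrw tacfu iqx vqjus wurdc ommto rsm ofwy thad jvfpa neu wbf hcoc stmak zvkfb
Hunk 5: at line 3 remove [iqx] add [syp] -> 16 lines: abqyp jyjrw tacfu syp vqjus wurdc ommto rsm ofwy thad jvfpa neu wbf hcoc stmak zvkfb
Final line 11: jvfpa

Answer: jvfpa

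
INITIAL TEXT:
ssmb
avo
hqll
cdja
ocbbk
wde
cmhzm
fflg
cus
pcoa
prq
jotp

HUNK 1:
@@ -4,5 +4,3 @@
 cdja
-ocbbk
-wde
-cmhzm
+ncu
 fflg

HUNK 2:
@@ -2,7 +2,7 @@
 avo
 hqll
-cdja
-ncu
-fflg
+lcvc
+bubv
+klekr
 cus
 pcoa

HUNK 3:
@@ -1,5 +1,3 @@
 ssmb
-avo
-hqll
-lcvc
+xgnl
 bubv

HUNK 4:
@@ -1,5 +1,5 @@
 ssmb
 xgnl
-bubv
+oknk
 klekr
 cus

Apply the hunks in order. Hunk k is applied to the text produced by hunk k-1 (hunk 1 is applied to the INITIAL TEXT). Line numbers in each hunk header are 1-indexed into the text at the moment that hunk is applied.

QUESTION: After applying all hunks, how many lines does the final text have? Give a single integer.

Answer: 8

Derivation:
Hunk 1: at line 4 remove [ocbbk,wde,cmhzm] add [ncu] -> 10 lines: ssmb avo hqll cdja ncu fflg cus pcoa prq jotp
Hunk 2: at line 2 remove [cdja,ncu,fflg] add [lcvc,bubv,klekr] -> 10 lines: ssmb avo hqll lcvc bubv klekr cus pcoa prq jotp
Hunk 3: at line 1 remove [avo,hqll,lcvc] add [xgnl] -> 8 lines: ssmb xgnl bubv klekr cus pcoa prq jotp
Hunk 4: at line 1 remove [bubv] add [oknk] -> 8 lines: ssmb xgnl oknk klekr cus pcoa prq jotp
Final line count: 8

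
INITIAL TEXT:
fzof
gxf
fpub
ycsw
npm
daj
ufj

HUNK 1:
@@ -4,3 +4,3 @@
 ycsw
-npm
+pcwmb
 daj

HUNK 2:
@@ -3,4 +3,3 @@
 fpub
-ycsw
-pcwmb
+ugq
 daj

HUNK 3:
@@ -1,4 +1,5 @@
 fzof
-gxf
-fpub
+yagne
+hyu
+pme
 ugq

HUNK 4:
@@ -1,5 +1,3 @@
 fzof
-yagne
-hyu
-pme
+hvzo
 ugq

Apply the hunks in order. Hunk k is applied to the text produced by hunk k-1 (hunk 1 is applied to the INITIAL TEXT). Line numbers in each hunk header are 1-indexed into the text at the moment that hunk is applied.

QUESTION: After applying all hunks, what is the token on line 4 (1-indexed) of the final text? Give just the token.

Hunk 1: at line 4 remove [npm] add [pcwmb] -> 7 lines: fzof gxf fpub ycsw pcwmb daj ufj
Hunk 2: at line 3 remove [ycsw,pcwmb] add [ugq] -> 6 lines: fzof gxf fpub ugq daj ufj
Hunk 3: at line 1 remove [gxf,fpub] add [yagne,hyu,pme] -> 7 lines: fzof yagne hyu pme ugq daj ufj
Hunk 4: at line 1 remove [yagne,hyu,pme] add [hvzo] -> 5 lines: fzof hvzo ugq daj ufj
Final line 4: daj

Answer: daj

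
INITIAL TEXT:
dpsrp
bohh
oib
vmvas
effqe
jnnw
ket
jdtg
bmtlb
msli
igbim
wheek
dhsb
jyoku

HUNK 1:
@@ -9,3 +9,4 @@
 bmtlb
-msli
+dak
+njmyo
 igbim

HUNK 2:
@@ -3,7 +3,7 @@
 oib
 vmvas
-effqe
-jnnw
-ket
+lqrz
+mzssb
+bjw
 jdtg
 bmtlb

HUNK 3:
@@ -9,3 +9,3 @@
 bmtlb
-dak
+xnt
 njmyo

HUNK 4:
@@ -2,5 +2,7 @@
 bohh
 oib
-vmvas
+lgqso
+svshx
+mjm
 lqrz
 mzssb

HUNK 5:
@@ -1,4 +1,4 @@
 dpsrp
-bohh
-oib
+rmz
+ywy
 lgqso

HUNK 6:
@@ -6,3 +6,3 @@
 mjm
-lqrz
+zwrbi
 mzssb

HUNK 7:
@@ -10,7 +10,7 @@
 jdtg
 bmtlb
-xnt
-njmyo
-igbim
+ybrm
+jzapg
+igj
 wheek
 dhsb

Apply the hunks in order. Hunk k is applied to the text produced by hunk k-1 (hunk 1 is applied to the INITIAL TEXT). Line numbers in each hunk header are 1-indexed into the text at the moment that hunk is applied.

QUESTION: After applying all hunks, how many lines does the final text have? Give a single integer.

Hunk 1: at line 9 remove [msli] add [dak,njmyo] -> 15 lines: dpsrp bohh oib vmvas effqe jnnw ket jdtg bmtlb dak njmyo igbim wheek dhsb jyoku
Hunk 2: at line 3 remove [effqe,jnnw,ket] add [lqrz,mzssb,bjw] -> 15 lines: dpsrp bohh oib vmvas lqrz mzssb bjw jdtg bmtlb dak njmyo igbim wheek dhsb jyoku
Hunk 3: at line 9 remove [dak] add [xnt] -> 15 lines: dpsrp bohh oib vmvas lqrz mzssb bjw jdtg bmtlb xnt njmyo igbim wheek dhsb jyoku
Hunk 4: at line 2 remove [vmvas] add [lgqso,svshx,mjm] -> 17 lines: dpsrp bohh oib lgqso svshx mjm lqrz mzssb bjw jdtg bmtlb xnt njmyo igbim wheek dhsb jyoku
Hunk 5: at line 1 remove [bohh,oib] add [rmz,ywy] -> 17 lines: dpsrp rmz ywy lgqso svshx mjm lqrz mzssb bjw jdtg bmtlb xnt njmyo igbim wheek dhsb jyoku
Hunk 6: at line 6 remove [lqrz] add [zwrbi] -> 17 lines: dpsrp rmz ywy lgqso svshx mjm zwrbi mzssb bjw jdtg bmtlb xnt njmyo igbim wheek dhsb jyoku
Hunk 7: at line 10 remove [xnt,njmyo,igbim] add [ybrm,jzapg,igj] -> 17 lines: dpsrp rmz ywy lgqso svshx mjm zwrbi mzssb bjw jdtg bmtlb ybrm jzapg igj wheek dhsb jyoku
Final line count: 17

Answer: 17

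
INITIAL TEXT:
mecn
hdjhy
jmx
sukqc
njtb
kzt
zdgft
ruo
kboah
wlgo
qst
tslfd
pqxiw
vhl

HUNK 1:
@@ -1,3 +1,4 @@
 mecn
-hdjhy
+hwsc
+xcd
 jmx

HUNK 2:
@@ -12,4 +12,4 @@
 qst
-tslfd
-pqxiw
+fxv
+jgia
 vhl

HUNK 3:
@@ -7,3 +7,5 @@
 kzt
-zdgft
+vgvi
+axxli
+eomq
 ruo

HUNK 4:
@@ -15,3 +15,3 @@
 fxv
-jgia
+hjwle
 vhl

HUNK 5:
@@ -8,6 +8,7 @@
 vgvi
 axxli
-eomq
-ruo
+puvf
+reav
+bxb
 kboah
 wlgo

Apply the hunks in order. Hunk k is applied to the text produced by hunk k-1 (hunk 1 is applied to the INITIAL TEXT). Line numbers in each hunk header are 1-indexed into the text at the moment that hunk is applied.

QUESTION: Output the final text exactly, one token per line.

Hunk 1: at line 1 remove [hdjhy] add [hwsc,xcd] -> 15 lines: mecn hwsc xcd jmx sukqc njtb kzt zdgft ruo kboah wlgo qst tslfd pqxiw vhl
Hunk 2: at line 12 remove [tslfd,pqxiw] add [fxv,jgia] -> 15 lines: mecn hwsc xcd jmx sukqc njtb kzt zdgft ruo kboah wlgo qst fxv jgia vhl
Hunk 3: at line 7 remove [zdgft] add [vgvi,axxli,eomq] -> 17 lines: mecn hwsc xcd jmx sukqc njtb kzt vgvi axxli eomq ruo kboah wlgo qst fxv jgia vhl
Hunk 4: at line 15 remove [jgia] add [hjwle] -> 17 lines: mecn hwsc xcd jmx sukqc njtb kzt vgvi axxli eomq ruo kboah wlgo qst fxv hjwle vhl
Hunk 5: at line 8 remove [eomq,ruo] add [puvf,reav,bxb] -> 18 lines: mecn hwsc xcd jmx sukqc njtb kzt vgvi axxli puvf reav bxb kboah wlgo qst fxv hjwle vhl

Answer: mecn
hwsc
xcd
jmx
sukqc
njtb
kzt
vgvi
axxli
puvf
reav
bxb
kboah
wlgo
qst
fxv
hjwle
vhl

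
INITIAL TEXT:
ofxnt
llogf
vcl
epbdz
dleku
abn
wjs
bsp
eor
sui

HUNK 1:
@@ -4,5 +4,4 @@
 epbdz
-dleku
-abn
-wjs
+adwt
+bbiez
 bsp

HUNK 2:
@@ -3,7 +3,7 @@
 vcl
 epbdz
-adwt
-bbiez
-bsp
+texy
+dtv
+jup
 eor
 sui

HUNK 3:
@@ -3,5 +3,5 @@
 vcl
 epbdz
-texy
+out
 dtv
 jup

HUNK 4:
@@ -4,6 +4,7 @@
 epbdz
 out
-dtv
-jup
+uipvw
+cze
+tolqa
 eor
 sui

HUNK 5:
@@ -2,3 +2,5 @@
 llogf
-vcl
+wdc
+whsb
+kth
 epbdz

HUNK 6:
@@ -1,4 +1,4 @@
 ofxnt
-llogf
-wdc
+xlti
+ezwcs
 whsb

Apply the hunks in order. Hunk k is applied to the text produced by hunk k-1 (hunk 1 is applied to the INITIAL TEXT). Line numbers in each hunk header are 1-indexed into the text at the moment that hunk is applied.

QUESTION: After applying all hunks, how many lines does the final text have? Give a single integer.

Answer: 12

Derivation:
Hunk 1: at line 4 remove [dleku,abn,wjs] add [adwt,bbiez] -> 9 lines: ofxnt llogf vcl epbdz adwt bbiez bsp eor sui
Hunk 2: at line 3 remove [adwt,bbiez,bsp] add [texy,dtv,jup] -> 9 lines: ofxnt llogf vcl epbdz texy dtv jup eor sui
Hunk 3: at line 3 remove [texy] add [out] -> 9 lines: ofxnt llogf vcl epbdz out dtv jup eor sui
Hunk 4: at line 4 remove [dtv,jup] add [uipvw,cze,tolqa] -> 10 lines: ofxnt llogf vcl epbdz out uipvw cze tolqa eor sui
Hunk 5: at line 2 remove [vcl] add [wdc,whsb,kth] -> 12 lines: ofxnt llogf wdc whsb kth epbdz out uipvw cze tolqa eor sui
Hunk 6: at line 1 remove [llogf,wdc] add [xlti,ezwcs] -> 12 lines: ofxnt xlti ezwcs whsb kth epbdz out uipvw cze tolqa eor sui
Final line count: 12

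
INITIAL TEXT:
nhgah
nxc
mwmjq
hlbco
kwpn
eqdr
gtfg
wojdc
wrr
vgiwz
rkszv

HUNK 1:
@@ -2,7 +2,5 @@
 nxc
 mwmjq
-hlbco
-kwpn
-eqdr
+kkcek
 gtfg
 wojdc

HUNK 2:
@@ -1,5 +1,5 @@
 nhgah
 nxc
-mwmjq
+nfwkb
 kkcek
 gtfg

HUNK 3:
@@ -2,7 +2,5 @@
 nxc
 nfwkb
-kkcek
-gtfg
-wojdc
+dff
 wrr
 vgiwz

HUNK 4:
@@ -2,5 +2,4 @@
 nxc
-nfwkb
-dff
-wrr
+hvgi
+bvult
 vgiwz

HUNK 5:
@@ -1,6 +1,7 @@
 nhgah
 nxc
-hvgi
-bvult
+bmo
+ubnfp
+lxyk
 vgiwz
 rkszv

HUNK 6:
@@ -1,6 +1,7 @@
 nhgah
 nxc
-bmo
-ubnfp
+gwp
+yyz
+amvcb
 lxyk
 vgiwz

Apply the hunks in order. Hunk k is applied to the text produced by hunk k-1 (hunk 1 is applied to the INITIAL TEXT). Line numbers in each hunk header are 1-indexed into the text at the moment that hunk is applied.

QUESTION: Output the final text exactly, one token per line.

Answer: nhgah
nxc
gwp
yyz
amvcb
lxyk
vgiwz
rkszv

Derivation:
Hunk 1: at line 2 remove [hlbco,kwpn,eqdr] add [kkcek] -> 9 lines: nhgah nxc mwmjq kkcek gtfg wojdc wrr vgiwz rkszv
Hunk 2: at line 1 remove [mwmjq] add [nfwkb] -> 9 lines: nhgah nxc nfwkb kkcek gtfg wojdc wrr vgiwz rkszv
Hunk 3: at line 2 remove [kkcek,gtfg,wojdc] add [dff] -> 7 lines: nhgah nxc nfwkb dff wrr vgiwz rkszv
Hunk 4: at line 2 remove [nfwkb,dff,wrr] add [hvgi,bvult] -> 6 lines: nhgah nxc hvgi bvult vgiwz rkszv
Hunk 5: at line 1 remove [hvgi,bvult] add [bmo,ubnfp,lxyk] -> 7 lines: nhgah nxc bmo ubnfp lxyk vgiwz rkszv
Hunk 6: at line 1 remove [bmo,ubnfp] add [gwp,yyz,amvcb] -> 8 lines: nhgah nxc gwp yyz amvcb lxyk vgiwz rkszv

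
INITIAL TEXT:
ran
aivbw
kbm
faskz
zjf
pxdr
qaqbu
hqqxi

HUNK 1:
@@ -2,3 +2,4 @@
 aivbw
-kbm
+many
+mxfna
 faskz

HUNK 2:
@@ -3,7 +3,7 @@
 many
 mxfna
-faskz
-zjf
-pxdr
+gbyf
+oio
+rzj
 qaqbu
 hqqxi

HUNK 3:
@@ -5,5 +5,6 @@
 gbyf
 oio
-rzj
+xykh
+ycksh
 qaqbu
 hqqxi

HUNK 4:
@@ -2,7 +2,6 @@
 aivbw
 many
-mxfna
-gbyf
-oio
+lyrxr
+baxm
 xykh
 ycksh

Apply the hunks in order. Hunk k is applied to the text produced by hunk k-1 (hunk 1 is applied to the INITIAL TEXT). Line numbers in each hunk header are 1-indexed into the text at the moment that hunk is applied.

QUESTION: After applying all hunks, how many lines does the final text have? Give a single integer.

Answer: 9

Derivation:
Hunk 1: at line 2 remove [kbm] add [many,mxfna] -> 9 lines: ran aivbw many mxfna faskz zjf pxdr qaqbu hqqxi
Hunk 2: at line 3 remove [faskz,zjf,pxdr] add [gbyf,oio,rzj] -> 9 lines: ran aivbw many mxfna gbyf oio rzj qaqbu hqqxi
Hunk 3: at line 5 remove [rzj] add [xykh,ycksh] -> 10 lines: ran aivbw many mxfna gbyf oio xykh ycksh qaqbu hqqxi
Hunk 4: at line 2 remove [mxfna,gbyf,oio] add [lyrxr,baxm] -> 9 lines: ran aivbw many lyrxr baxm xykh ycksh qaqbu hqqxi
Final line count: 9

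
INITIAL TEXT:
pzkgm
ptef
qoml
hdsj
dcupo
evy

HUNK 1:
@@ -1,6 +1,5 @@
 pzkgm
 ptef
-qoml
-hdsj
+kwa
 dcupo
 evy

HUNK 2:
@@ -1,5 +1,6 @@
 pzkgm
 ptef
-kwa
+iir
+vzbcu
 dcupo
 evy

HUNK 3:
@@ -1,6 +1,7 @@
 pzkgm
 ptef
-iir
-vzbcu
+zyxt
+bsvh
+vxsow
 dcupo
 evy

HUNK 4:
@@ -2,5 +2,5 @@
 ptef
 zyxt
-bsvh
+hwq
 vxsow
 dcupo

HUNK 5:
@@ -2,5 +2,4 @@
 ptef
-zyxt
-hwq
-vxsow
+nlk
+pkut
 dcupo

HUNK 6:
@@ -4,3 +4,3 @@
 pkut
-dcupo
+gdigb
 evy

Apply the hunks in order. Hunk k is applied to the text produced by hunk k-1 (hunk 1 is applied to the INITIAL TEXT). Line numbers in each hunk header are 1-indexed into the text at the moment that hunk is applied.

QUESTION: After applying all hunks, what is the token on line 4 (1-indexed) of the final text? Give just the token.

Answer: pkut

Derivation:
Hunk 1: at line 1 remove [qoml,hdsj] add [kwa] -> 5 lines: pzkgm ptef kwa dcupo evy
Hunk 2: at line 1 remove [kwa] add [iir,vzbcu] -> 6 lines: pzkgm ptef iir vzbcu dcupo evy
Hunk 3: at line 1 remove [iir,vzbcu] add [zyxt,bsvh,vxsow] -> 7 lines: pzkgm ptef zyxt bsvh vxsow dcupo evy
Hunk 4: at line 2 remove [bsvh] add [hwq] -> 7 lines: pzkgm ptef zyxt hwq vxsow dcupo evy
Hunk 5: at line 2 remove [zyxt,hwq,vxsow] add [nlk,pkut] -> 6 lines: pzkgm ptef nlk pkut dcupo evy
Hunk 6: at line 4 remove [dcupo] add [gdigb] -> 6 lines: pzkgm ptef nlk pkut gdigb evy
Final line 4: pkut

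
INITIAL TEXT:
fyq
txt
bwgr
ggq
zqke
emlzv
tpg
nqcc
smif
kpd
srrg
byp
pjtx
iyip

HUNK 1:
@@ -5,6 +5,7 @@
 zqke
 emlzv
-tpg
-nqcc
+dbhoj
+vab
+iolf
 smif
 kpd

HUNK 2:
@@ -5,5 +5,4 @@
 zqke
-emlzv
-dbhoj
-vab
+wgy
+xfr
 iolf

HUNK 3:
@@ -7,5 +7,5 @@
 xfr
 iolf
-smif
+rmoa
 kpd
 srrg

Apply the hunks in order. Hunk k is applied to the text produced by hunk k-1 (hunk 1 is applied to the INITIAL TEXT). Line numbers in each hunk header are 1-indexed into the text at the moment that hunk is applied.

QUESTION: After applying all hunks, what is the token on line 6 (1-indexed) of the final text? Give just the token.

Answer: wgy

Derivation:
Hunk 1: at line 5 remove [tpg,nqcc] add [dbhoj,vab,iolf] -> 15 lines: fyq txt bwgr ggq zqke emlzv dbhoj vab iolf smif kpd srrg byp pjtx iyip
Hunk 2: at line 5 remove [emlzv,dbhoj,vab] add [wgy,xfr] -> 14 lines: fyq txt bwgr ggq zqke wgy xfr iolf smif kpd srrg byp pjtx iyip
Hunk 3: at line 7 remove [smif] add [rmoa] -> 14 lines: fyq txt bwgr ggq zqke wgy xfr iolf rmoa kpd srrg byp pjtx iyip
Final line 6: wgy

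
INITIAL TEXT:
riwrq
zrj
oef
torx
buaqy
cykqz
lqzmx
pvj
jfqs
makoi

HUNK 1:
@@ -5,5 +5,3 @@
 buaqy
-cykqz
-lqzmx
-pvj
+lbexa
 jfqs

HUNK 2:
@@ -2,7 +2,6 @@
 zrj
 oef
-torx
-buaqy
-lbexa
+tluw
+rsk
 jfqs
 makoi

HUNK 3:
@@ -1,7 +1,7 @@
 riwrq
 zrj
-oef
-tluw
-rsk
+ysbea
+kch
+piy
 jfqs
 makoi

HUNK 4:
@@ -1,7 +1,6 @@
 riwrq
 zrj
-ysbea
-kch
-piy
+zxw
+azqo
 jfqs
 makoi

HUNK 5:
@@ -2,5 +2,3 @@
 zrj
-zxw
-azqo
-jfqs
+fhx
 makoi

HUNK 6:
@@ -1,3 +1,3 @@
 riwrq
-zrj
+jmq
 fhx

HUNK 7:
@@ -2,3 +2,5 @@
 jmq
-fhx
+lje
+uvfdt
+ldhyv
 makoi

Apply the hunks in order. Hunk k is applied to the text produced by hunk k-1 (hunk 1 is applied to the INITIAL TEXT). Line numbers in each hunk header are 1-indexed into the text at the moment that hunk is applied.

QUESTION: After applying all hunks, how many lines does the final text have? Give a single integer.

Answer: 6

Derivation:
Hunk 1: at line 5 remove [cykqz,lqzmx,pvj] add [lbexa] -> 8 lines: riwrq zrj oef torx buaqy lbexa jfqs makoi
Hunk 2: at line 2 remove [torx,buaqy,lbexa] add [tluw,rsk] -> 7 lines: riwrq zrj oef tluw rsk jfqs makoi
Hunk 3: at line 1 remove [oef,tluw,rsk] add [ysbea,kch,piy] -> 7 lines: riwrq zrj ysbea kch piy jfqs makoi
Hunk 4: at line 1 remove [ysbea,kch,piy] add [zxw,azqo] -> 6 lines: riwrq zrj zxw azqo jfqs makoi
Hunk 5: at line 2 remove [zxw,azqo,jfqs] add [fhx] -> 4 lines: riwrq zrj fhx makoi
Hunk 6: at line 1 remove [zrj] add [jmq] -> 4 lines: riwrq jmq fhx makoi
Hunk 7: at line 2 remove [fhx] add [lje,uvfdt,ldhyv] -> 6 lines: riwrq jmq lje uvfdt ldhyv makoi
Final line count: 6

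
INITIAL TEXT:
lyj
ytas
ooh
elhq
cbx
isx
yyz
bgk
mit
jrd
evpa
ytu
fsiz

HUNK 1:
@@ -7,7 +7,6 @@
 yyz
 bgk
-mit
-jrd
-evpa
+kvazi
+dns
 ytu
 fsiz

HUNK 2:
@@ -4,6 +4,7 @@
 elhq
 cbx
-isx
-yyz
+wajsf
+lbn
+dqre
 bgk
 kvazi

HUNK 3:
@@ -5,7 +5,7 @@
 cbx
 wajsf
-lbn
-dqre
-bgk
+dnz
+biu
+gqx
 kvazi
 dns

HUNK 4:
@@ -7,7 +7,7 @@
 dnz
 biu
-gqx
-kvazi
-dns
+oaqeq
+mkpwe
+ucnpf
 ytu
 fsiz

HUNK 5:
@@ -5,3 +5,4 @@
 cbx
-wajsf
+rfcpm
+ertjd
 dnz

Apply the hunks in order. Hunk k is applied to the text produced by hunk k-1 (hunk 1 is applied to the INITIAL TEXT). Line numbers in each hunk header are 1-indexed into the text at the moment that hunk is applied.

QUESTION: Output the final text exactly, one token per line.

Hunk 1: at line 7 remove [mit,jrd,evpa] add [kvazi,dns] -> 12 lines: lyj ytas ooh elhq cbx isx yyz bgk kvazi dns ytu fsiz
Hunk 2: at line 4 remove [isx,yyz] add [wajsf,lbn,dqre] -> 13 lines: lyj ytas ooh elhq cbx wajsf lbn dqre bgk kvazi dns ytu fsiz
Hunk 3: at line 5 remove [lbn,dqre,bgk] add [dnz,biu,gqx] -> 13 lines: lyj ytas ooh elhq cbx wajsf dnz biu gqx kvazi dns ytu fsiz
Hunk 4: at line 7 remove [gqx,kvazi,dns] add [oaqeq,mkpwe,ucnpf] -> 13 lines: lyj ytas ooh elhq cbx wajsf dnz biu oaqeq mkpwe ucnpf ytu fsiz
Hunk 5: at line 5 remove [wajsf] add [rfcpm,ertjd] -> 14 lines: lyj ytas ooh elhq cbx rfcpm ertjd dnz biu oaqeq mkpwe ucnpf ytu fsiz

Answer: lyj
ytas
ooh
elhq
cbx
rfcpm
ertjd
dnz
biu
oaqeq
mkpwe
ucnpf
ytu
fsiz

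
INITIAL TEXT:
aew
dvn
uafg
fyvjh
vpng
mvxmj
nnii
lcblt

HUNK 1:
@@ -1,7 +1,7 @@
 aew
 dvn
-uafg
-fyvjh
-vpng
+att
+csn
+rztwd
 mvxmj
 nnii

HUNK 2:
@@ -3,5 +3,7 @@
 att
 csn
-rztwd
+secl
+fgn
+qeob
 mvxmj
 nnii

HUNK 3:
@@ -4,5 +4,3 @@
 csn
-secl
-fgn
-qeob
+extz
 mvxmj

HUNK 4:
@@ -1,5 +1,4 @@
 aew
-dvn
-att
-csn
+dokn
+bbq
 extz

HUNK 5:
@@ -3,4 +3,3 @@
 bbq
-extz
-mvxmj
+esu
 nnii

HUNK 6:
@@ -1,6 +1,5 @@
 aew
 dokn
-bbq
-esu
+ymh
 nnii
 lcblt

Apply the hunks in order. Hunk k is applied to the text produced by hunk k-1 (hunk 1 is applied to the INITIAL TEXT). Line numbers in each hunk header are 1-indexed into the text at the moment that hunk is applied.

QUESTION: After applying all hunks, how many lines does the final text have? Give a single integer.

Hunk 1: at line 1 remove [uafg,fyvjh,vpng] add [att,csn,rztwd] -> 8 lines: aew dvn att csn rztwd mvxmj nnii lcblt
Hunk 2: at line 3 remove [rztwd] add [secl,fgn,qeob] -> 10 lines: aew dvn att csn secl fgn qeob mvxmj nnii lcblt
Hunk 3: at line 4 remove [secl,fgn,qeob] add [extz] -> 8 lines: aew dvn att csn extz mvxmj nnii lcblt
Hunk 4: at line 1 remove [dvn,att,csn] add [dokn,bbq] -> 7 lines: aew dokn bbq extz mvxmj nnii lcblt
Hunk 5: at line 3 remove [extz,mvxmj] add [esu] -> 6 lines: aew dokn bbq esu nnii lcblt
Hunk 6: at line 1 remove [bbq,esu] add [ymh] -> 5 lines: aew dokn ymh nnii lcblt
Final line count: 5

Answer: 5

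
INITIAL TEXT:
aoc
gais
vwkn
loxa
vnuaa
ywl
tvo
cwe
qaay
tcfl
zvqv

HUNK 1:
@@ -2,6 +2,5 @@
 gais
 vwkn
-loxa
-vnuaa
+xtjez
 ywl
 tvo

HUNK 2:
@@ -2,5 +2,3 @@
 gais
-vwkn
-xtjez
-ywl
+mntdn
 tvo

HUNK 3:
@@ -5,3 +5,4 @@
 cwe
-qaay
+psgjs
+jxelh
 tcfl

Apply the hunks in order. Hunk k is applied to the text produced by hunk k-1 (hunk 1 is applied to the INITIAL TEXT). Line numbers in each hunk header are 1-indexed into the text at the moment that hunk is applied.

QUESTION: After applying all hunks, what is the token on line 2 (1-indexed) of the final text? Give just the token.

Answer: gais

Derivation:
Hunk 1: at line 2 remove [loxa,vnuaa] add [xtjez] -> 10 lines: aoc gais vwkn xtjez ywl tvo cwe qaay tcfl zvqv
Hunk 2: at line 2 remove [vwkn,xtjez,ywl] add [mntdn] -> 8 lines: aoc gais mntdn tvo cwe qaay tcfl zvqv
Hunk 3: at line 5 remove [qaay] add [psgjs,jxelh] -> 9 lines: aoc gais mntdn tvo cwe psgjs jxelh tcfl zvqv
Final line 2: gais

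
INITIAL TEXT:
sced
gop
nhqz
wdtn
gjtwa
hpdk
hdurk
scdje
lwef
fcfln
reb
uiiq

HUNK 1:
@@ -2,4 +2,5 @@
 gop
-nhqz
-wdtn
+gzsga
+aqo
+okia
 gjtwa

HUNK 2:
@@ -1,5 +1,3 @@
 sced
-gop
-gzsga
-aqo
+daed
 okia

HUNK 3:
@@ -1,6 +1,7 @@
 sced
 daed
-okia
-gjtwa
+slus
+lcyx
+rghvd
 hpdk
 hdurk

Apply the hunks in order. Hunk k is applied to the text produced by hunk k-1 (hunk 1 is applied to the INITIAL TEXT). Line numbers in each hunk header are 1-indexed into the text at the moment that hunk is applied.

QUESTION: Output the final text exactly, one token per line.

Answer: sced
daed
slus
lcyx
rghvd
hpdk
hdurk
scdje
lwef
fcfln
reb
uiiq

Derivation:
Hunk 1: at line 2 remove [nhqz,wdtn] add [gzsga,aqo,okia] -> 13 lines: sced gop gzsga aqo okia gjtwa hpdk hdurk scdje lwef fcfln reb uiiq
Hunk 2: at line 1 remove [gop,gzsga,aqo] add [daed] -> 11 lines: sced daed okia gjtwa hpdk hdurk scdje lwef fcfln reb uiiq
Hunk 3: at line 1 remove [okia,gjtwa] add [slus,lcyx,rghvd] -> 12 lines: sced daed slus lcyx rghvd hpdk hdurk scdje lwef fcfln reb uiiq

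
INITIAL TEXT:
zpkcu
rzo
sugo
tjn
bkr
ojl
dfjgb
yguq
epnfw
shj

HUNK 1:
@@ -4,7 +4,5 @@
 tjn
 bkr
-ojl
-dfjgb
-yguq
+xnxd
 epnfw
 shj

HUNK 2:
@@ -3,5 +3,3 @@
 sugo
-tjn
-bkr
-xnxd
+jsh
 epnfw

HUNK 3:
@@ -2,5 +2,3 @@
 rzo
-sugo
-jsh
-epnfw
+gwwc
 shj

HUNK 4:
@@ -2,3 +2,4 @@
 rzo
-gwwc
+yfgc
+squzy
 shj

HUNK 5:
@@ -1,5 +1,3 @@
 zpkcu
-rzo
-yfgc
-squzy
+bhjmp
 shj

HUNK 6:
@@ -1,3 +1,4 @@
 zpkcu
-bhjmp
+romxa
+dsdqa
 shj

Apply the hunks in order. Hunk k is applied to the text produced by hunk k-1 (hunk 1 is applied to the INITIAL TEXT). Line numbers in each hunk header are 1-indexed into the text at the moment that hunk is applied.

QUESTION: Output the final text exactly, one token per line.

Hunk 1: at line 4 remove [ojl,dfjgb,yguq] add [xnxd] -> 8 lines: zpkcu rzo sugo tjn bkr xnxd epnfw shj
Hunk 2: at line 3 remove [tjn,bkr,xnxd] add [jsh] -> 6 lines: zpkcu rzo sugo jsh epnfw shj
Hunk 3: at line 2 remove [sugo,jsh,epnfw] add [gwwc] -> 4 lines: zpkcu rzo gwwc shj
Hunk 4: at line 2 remove [gwwc] add [yfgc,squzy] -> 5 lines: zpkcu rzo yfgc squzy shj
Hunk 5: at line 1 remove [rzo,yfgc,squzy] add [bhjmp] -> 3 lines: zpkcu bhjmp shj
Hunk 6: at line 1 remove [bhjmp] add [romxa,dsdqa] -> 4 lines: zpkcu romxa dsdqa shj

Answer: zpkcu
romxa
dsdqa
shj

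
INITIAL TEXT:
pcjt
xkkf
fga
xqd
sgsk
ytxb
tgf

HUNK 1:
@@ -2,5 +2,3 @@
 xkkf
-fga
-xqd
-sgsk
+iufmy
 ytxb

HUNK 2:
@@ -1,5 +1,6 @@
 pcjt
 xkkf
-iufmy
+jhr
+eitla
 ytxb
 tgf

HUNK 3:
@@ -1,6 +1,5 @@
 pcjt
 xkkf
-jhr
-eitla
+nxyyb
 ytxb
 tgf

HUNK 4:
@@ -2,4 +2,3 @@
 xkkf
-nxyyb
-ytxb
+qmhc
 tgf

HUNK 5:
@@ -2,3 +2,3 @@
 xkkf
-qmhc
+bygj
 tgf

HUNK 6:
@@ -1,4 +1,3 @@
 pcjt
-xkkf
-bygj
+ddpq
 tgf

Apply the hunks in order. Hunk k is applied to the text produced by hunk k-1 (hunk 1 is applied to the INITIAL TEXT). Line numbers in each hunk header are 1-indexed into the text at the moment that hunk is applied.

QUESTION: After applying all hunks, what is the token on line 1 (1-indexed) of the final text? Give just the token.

Hunk 1: at line 2 remove [fga,xqd,sgsk] add [iufmy] -> 5 lines: pcjt xkkf iufmy ytxb tgf
Hunk 2: at line 1 remove [iufmy] add [jhr,eitla] -> 6 lines: pcjt xkkf jhr eitla ytxb tgf
Hunk 3: at line 1 remove [jhr,eitla] add [nxyyb] -> 5 lines: pcjt xkkf nxyyb ytxb tgf
Hunk 4: at line 2 remove [nxyyb,ytxb] add [qmhc] -> 4 lines: pcjt xkkf qmhc tgf
Hunk 5: at line 2 remove [qmhc] add [bygj] -> 4 lines: pcjt xkkf bygj tgf
Hunk 6: at line 1 remove [xkkf,bygj] add [ddpq] -> 3 lines: pcjt ddpq tgf
Final line 1: pcjt

Answer: pcjt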